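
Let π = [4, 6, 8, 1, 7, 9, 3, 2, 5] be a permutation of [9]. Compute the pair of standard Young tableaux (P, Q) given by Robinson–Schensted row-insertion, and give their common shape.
P = [1, 2, 5, 9] / [3, 6, 7] / [4] / [8];  Q = [1, 2, 3, 6] / [4, 5, 9] / [7] / [8];  common shape = (4, 3, 1, 1)

Row-insert the values π_1, π_2, … into P one at a time, bumping the leftmost entry strictly greater than the inserted value down to the next row. The recording tableau Q records, in position (i, j), the step at which that cell was added to P.
  Insert 4 (step 1): P = [4];  Q = [1]
  Insert 6 (step 2): P = [4, 6];  Q = [1, 2]
  Insert 8 (step 3): P = [4, 6, 8];  Q = [1, 2, 3]
  Insert 1 (step 4): P = [1, 6, 8] / [4];  Q = [1, 2, 3] / [4]
  Insert 7 (step 5): P = [1, 6, 7] / [4, 8];  Q = [1, 2, 3] / [4, 5]
  Insert 9 (step 6): P = [1, 6, 7, 9] / [4, 8];  Q = [1, 2, 3, 6] / [4, 5]
  Insert 3 (step 7): P = [1, 3, 7, 9] / [4, 6] / [8];  Q = [1, 2, 3, 6] / [4, 5] / [7]
  Insert 2 (step 8): P = [1, 2, 7, 9] / [3, 6] / [4] / [8];  Q = [1, 2, 3, 6] / [4, 5] / [7] / [8]
  Insert 5 (step 9): P = [1, 2, 5, 9] / [3, 6, 7] / [4] / [8];  Q = [1, 2, 3, 6] / [4, 5, 9] / [7] / [8]
Final shape: (4, 3, 1, 1).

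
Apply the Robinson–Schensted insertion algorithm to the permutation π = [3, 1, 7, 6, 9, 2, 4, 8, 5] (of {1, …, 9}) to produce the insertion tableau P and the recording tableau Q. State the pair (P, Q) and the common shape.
P = [1, 2, 4, 5] / [3, 6, 8] / [7, 9];  Q = [1, 3, 5, 8] / [2, 4, 7] / [6, 9];  common shape = (4, 3, 2)

Row-insert the values π_1, π_2, … into P one at a time, bumping the leftmost entry strictly greater than the inserted value down to the next row. The recording tableau Q records, in position (i, j), the step at which that cell was added to P.
  Insert 3 (step 1): P = [3];  Q = [1]
  Insert 1 (step 2): P = [1] / [3];  Q = [1] / [2]
  Insert 7 (step 3): P = [1, 7] / [3];  Q = [1, 3] / [2]
  Insert 6 (step 4): P = [1, 6] / [3, 7];  Q = [1, 3] / [2, 4]
  Insert 9 (step 5): P = [1, 6, 9] / [3, 7];  Q = [1, 3, 5] / [2, 4]
  Insert 2 (step 6): P = [1, 2, 9] / [3, 6] / [7];  Q = [1, 3, 5] / [2, 4] / [6]
  Insert 4 (step 7): P = [1, 2, 4] / [3, 6, 9] / [7];  Q = [1, 3, 5] / [2, 4, 7] / [6]
  Insert 8 (step 8): P = [1, 2, 4, 8] / [3, 6, 9] / [7];  Q = [1, 3, 5, 8] / [2, 4, 7] / [6]
  Insert 5 (step 9): P = [1, 2, 4, 5] / [3, 6, 8] / [7, 9];  Q = [1, 3, 5, 8] / [2, 4, 7] / [6, 9]
Final shape: (4, 3, 2).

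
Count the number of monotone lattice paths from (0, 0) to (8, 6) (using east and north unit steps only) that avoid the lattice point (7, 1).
Number of paths = 2955

Total paths from (0, 0) to (8, 6): C(14, 8) = 3003. Paths through (7, 1): (paths (0, 0) → (7, 1)) × (paths (7, 1) → (8, 6)) = C(8, 7) · C(6, 1) = 8 · 6 = 48. Avoidance count = 3003 − 48 = 2955.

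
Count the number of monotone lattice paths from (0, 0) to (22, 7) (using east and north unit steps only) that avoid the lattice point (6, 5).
Number of paths = 1490094

Total paths from (0, 0) to (22, 7): C(29, 22) = 1560780. Paths through (6, 5): (paths (0, 0) → (6, 5)) × (paths (6, 5) → (22, 7)) = C(11, 6) · C(18, 16) = 462 · 153 = 70686. Avoidance count = 1560780 − 70686 = 1490094.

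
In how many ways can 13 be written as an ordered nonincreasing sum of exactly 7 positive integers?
p(13, 7 parts) = 11

Partitions of n into exactly k parts ↔ partitions of n − k into at most k parts (subtract 1 from each part). For n = 13, k = 7, the partitions are: 7+1+1+1+1+1+1, 6+2+1+1+1+1+1, 5+3+1+1+1+1+1, 5+2+2+1+1+1+1, 4+4+1+1+1+1+1, 4+3+2+1+1+1+1, 4+2+2+2+1+1+1, 3+3+3+1+1+1+1, 3+3+2+2+1+1+1, 3+2+2+2+2+1+1, 2+2+2+2+2+2+1. Count = 11.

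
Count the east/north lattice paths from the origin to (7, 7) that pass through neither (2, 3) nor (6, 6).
Number of paths = 1024

Inclusion–exclusion. Total paths: C(14, 7) = 3432. Through P₁: C(5, 2)·C(9, 5) = 1260. Through P₂: C(12, 6)·C(2, 1) = 1848. Since P₁ is strictly southwest of P₂, a monotone path through both must visit P₁ then P₂; paths through both = C(5, 2)·C(7, 4)·C(2, 1) = 700. Avoid both = 3432 − 1260 − 1848 + 700 = 1024.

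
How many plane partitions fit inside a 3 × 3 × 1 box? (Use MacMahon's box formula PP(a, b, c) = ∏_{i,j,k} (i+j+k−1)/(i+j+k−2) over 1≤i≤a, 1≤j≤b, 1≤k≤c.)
PP(3, 3, 1) = 20

Evaluate the triple product over i = 1..3, j = 1..3, k = 1..1. The factors are (2/1) · (3/2) · (4/3) · (3/2) · (4/3) · (5/4) · (4/3) · (5/4) · … (9 factors total). The numerators and denominators telescope so the product is an integer; carrying out the multiplication exactly gives PP(3, 3, 1) = 20.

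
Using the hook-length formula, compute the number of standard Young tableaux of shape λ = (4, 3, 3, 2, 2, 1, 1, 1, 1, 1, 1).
# SYT of shape (4, 3, 3, 2, 2, 1, 1, 1, 1, 1, 1) = 11337300

Hook-length formula: f^λ = n! / Π hook(c), product over all cells c of the Young diagram. For λ = (4, 3, 3, 2, 2, 1, 1, 1, 1, 1, 1), n = 20 boxes. Hook lengths by row (left-to-right, top-to-bottom): [14, 7, 4, 1]; [12, 5, 2]; [11, 4, 1]; [9, 2]; [8, 1]; [6]; [5]; [4]; [3]; [2]; [1]. Product of hooks = 214592716800. So f^λ = 20! / 214592716800 = 2432902008176640000 / 214592716800 = 11337300.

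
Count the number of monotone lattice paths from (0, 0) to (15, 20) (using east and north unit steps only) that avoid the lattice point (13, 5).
Number of paths = 3246777912

Total paths from (0, 0) to (15, 20): C(35, 15) = 3247943160. Paths through (13, 5): (paths (0, 0) → (13, 5)) × (paths (13, 5) → (15, 20)) = C(18, 13) · C(17, 2) = 8568 · 136 = 1165248. Avoidance count = 3247943160 − 1165248 = 3246777912.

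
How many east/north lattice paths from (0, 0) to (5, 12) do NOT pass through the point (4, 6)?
Number of paths = 4718

Total paths from (0, 0) to (5, 12): C(17, 5) = 6188. Paths through (4, 6): (paths (0, 0) → (4, 6)) × (paths (4, 6) → (5, 12)) = C(10, 4) · C(7, 1) = 210 · 7 = 1470. Avoidance count = 6188 − 1470 = 4718.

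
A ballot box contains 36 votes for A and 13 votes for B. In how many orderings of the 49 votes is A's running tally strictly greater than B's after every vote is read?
Strict-lead orderings = 123259714828

Total orderings of the 49 votes with 36 for A: C(49, 36) = 262596783764. By the Bertrand ballot formula (Cycle Lemma / reflection principle), the number of orderings in which A is strictly ahead of B throughout is (p − q)/(p + q) · C(p + q, p) = (36 − 13)/(36 + 13) · 262596783764 = 123259714828.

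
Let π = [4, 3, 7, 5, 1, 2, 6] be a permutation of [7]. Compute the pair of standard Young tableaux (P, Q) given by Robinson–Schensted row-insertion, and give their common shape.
P = [1, 2, 6] / [3, 5] / [4, 7];  Q = [1, 3, 7] / [2, 4] / [5, 6];  common shape = (3, 2, 2)

Row-insert the values π_1, π_2, … into P one at a time, bumping the leftmost entry strictly greater than the inserted value down to the next row. The recording tableau Q records, in position (i, j), the step at which that cell was added to P.
  Insert 4 (step 1): P = [4];  Q = [1]
  Insert 3 (step 2): P = [3] / [4];  Q = [1] / [2]
  Insert 7 (step 3): P = [3, 7] / [4];  Q = [1, 3] / [2]
  Insert 5 (step 4): P = [3, 5] / [4, 7];  Q = [1, 3] / [2, 4]
  Insert 1 (step 5): P = [1, 5] / [3, 7] / [4];  Q = [1, 3] / [2, 4] / [5]
  Insert 2 (step 6): P = [1, 2] / [3, 5] / [4, 7];  Q = [1, 3] / [2, 4] / [5, 6]
  Insert 6 (step 7): P = [1, 2, 6] / [3, 5] / [4, 7];  Q = [1, 3, 7] / [2, 4] / [5, 6]
Final shape: (3, 2, 2).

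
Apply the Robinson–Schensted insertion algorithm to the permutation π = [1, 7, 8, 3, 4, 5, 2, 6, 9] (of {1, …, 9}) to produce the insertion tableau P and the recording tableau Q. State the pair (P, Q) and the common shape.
P = [1, 2, 4, 5, 6, 9] / [3, 8] / [7];  Q = [1, 2, 3, 6, 8, 9] / [4, 5] / [7];  common shape = (6, 2, 1)

Row-insert the values π_1, π_2, … into P one at a time, bumping the leftmost entry strictly greater than the inserted value down to the next row. The recording tableau Q records, in position (i, j), the step at which that cell was added to P.
  Insert 1 (step 1): P = [1];  Q = [1]
  Insert 7 (step 2): P = [1, 7];  Q = [1, 2]
  Insert 8 (step 3): P = [1, 7, 8];  Q = [1, 2, 3]
  Insert 3 (step 4): P = [1, 3, 8] / [7];  Q = [1, 2, 3] / [4]
  Insert 4 (step 5): P = [1, 3, 4] / [7, 8];  Q = [1, 2, 3] / [4, 5]
  Insert 5 (step 6): P = [1, 3, 4, 5] / [7, 8];  Q = [1, 2, 3, 6] / [4, 5]
  Insert 2 (step 7): P = [1, 2, 4, 5] / [3, 8] / [7];  Q = [1, 2, 3, 6] / [4, 5] / [7]
  Insert 6 (step 8): P = [1, 2, 4, 5, 6] / [3, 8] / [7];  Q = [1, 2, 3, 6, 8] / [4, 5] / [7]
  Insert 9 (step 9): P = [1, 2, 4, 5, 6, 9] / [3, 8] / [7];  Q = [1, 2, 3, 6, 8, 9] / [4, 5] / [7]
Final shape: (6, 2, 1).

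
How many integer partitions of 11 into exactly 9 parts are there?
p(11, 9 parts) = 2

Partitions of n into exactly k parts ↔ partitions of n − k into at most k parts (subtract 1 from each part). For n = 11, k = 9, the partitions are: 3+1+1+1+1+1+1+1+1, 2+2+1+1+1+1+1+1+1. Count = 2.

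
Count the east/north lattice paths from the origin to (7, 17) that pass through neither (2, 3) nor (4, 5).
Number of paths = 199794

Inclusion–exclusion. Total paths: C(24, 7) = 346104. Through P₁: C(5, 2)·C(19, 5) = 116280. Through P₂: C(9, 4)·C(15, 3) = 57330. Since P₁ is strictly southwest of P₂, a monotone path through both must visit P₁ then P₂; paths through both = C(5, 2)·C(4, 2)·C(15, 3) = 27300. Avoid both = 346104 − 116280 − 57330 + 27300 = 199794.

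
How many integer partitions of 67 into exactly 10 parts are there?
p(67, 10 parts) = 141136

Partitions of n into exactly k parts are in bijection with partitions of n − k into at most k parts (subtract 1 from each part). So p(67, exactly 10) = p(57, parts ≤ 10). Computing via the recurrence p(m, j) = p(m, j−1) + p(m−j, j) gives 141136.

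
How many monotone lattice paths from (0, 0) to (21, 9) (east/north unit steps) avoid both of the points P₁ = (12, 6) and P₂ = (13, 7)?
Number of paths = 8405430

Inclusion–exclusion. Total paths: C(30, 21) = 14307150. Through P₁: C(18, 12)·C(12, 9) = 4084080. Through P₂: C(20, 13)·C(10, 8) = 3488400. Since P₁ is strictly southwest of P₂, a monotone path through both must visit P₁ then P₂; paths through both = C(18, 12)·C(2, 1)·C(10, 8) = 1670760. Avoid both = 14307150 − 4084080 − 3488400 + 1670760 = 8405430.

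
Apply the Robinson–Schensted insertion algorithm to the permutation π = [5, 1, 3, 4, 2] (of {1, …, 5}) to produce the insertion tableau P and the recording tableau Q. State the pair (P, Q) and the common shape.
P = [1, 2, 4] / [3] / [5];  Q = [1, 3, 4] / [2] / [5];  common shape = (3, 1, 1)

Row-insert the values π_1, π_2, … into P one at a time, bumping the leftmost entry strictly greater than the inserted value down to the next row. The recording tableau Q records, in position (i, j), the step at which that cell was added to P.
  Insert 5 (step 1): P = [5];  Q = [1]
  Insert 1 (step 2): P = [1] / [5];  Q = [1] / [2]
  Insert 3 (step 3): P = [1, 3] / [5];  Q = [1, 3] / [2]
  Insert 4 (step 4): P = [1, 3, 4] / [5];  Q = [1, 3, 4] / [2]
  Insert 2 (step 5): P = [1, 2, 4] / [3] / [5];  Q = [1, 3, 4] / [2] / [5]
Final shape: (3, 1, 1).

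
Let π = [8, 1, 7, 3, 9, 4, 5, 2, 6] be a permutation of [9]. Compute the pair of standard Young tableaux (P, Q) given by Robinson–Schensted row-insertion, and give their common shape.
P = [1, 2, 4, 5, 6] / [3, 9] / [7] / [8];  Q = [1, 3, 5, 7, 9] / [2, 6] / [4] / [8];  common shape = (5, 2, 1, 1)

Row-insert the values π_1, π_2, … into P one at a time, bumping the leftmost entry strictly greater than the inserted value down to the next row. The recording tableau Q records, in position (i, j), the step at which that cell was added to P.
  Insert 8 (step 1): P = [8];  Q = [1]
  Insert 1 (step 2): P = [1] / [8];  Q = [1] / [2]
  Insert 7 (step 3): P = [1, 7] / [8];  Q = [1, 3] / [2]
  Insert 3 (step 4): P = [1, 3] / [7] / [8];  Q = [1, 3] / [2] / [4]
  Insert 9 (step 5): P = [1, 3, 9] / [7] / [8];  Q = [1, 3, 5] / [2] / [4]
  Insert 4 (step 6): P = [1, 3, 4] / [7, 9] / [8];  Q = [1, 3, 5] / [2, 6] / [4]
  Insert 5 (step 7): P = [1, 3, 4, 5] / [7, 9] / [8];  Q = [1, 3, 5, 7] / [2, 6] / [4]
  Insert 2 (step 8): P = [1, 2, 4, 5] / [3, 9] / [7] / [8];  Q = [1, 3, 5, 7] / [2, 6] / [4] / [8]
  Insert 6 (step 9): P = [1, 2, 4, 5, 6] / [3, 9] / [7] / [8];  Q = [1, 3, 5, 7, 9] / [2, 6] / [4] / [8]
Final shape: (5, 2, 1, 1).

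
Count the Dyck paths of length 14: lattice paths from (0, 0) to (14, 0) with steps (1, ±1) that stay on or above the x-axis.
C_7 = 429

These Dyck paths are counted by the Catalan number C_n = (1/(n + 1)) · C(2n, n). For n = 7: C_7 = (1/8) · C(14, 7) = 3432/8 = 429.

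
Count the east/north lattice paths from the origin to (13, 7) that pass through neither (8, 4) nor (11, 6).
Number of paths = 27522

Inclusion–exclusion. Total paths: C(20, 13) = 77520. Through P₁: C(12, 8)·C(8, 5) = 27720. Through P₂: C(17, 11)·C(3, 2) = 37128. Since P₁ is strictly southwest of P₂, a monotone path through both must visit P₁ then P₂; paths through both = C(12, 8)·C(5, 3)·C(3, 2) = 14850. Avoid both = 77520 − 27720 − 37128 + 14850 = 27522.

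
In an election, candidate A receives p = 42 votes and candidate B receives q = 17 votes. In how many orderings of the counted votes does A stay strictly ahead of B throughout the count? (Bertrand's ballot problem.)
Strict-lead orderings = 117588504119625

Total orderings of the 59 votes with 42 for A: C(59, 42) = 277508869722315. By the Bertrand ballot formula (Cycle Lemma / reflection principle), the number of orderings in which A is strictly ahead of B throughout is (p − q)/(p + q) · C(p + q, p) = (42 − 17)/(42 + 17) · 277508869722315 = 117588504119625.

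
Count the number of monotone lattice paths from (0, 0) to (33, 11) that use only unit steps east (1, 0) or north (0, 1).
Number of paths = 7669339132

A monotone lattice path from (0, 0) to (33, 11) consists of 33 east steps and 11 north steps in some order, so it is determined by which 33 of the 44 steps are east. The count is C(44, 33) = 7669339132.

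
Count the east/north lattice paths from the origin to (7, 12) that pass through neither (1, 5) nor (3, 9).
Number of paths = 35542

Inclusion–exclusion. Total paths: C(19, 7) = 50388. Through P₁: C(6, 1)·C(13, 6) = 10296. Through P₂: C(12, 3)·C(7, 4) = 7700. Since P₁ is strictly southwest of P₂, a monotone path through both must visit P₁ then P₂; paths through both = C(6, 1)·C(6, 2)·C(7, 4) = 3150. Avoid both = 50388 − 10296 − 7700 + 3150 = 35542.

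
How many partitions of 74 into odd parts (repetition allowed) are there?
p_odd(74) = 44046

Enumerate partitions using only odd parts via the recurrence o(n, m) = o(n, m−2) + o(n−m, m) over odd m, starting from the largest odd part ≤ n. This gives p_odd(74) = 44046. (Euler's theorem: equals the count of distinct-part partitions.)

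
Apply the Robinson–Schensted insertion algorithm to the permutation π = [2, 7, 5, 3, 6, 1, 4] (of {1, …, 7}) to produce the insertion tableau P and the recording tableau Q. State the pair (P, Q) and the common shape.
P = [1, 3, 4] / [2, 6] / [5] / [7];  Q = [1, 2, 5] / [3, 7] / [4] / [6];  common shape = (3, 2, 1, 1)

Row-insert the values π_1, π_2, … into P one at a time, bumping the leftmost entry strictly greater than the inserted value down to the next row. The recording tableau Q records, in position (i, j), the step at which that cell was added to P.
  Insert 2 (step 1): P = [2];  Q = [1]
  Insert 7 (step 2): P = [2, 7];  Q = [1, 2]
  Insert 5 (step 3): P = [2, 5] / [7];  Q = [1, 2] / [3]
  Insert 3 (step 4): P = [2, 3] / [5] / [7];  Q = [1, 2] / [3] / [4]
  Insert 6 (step 5): P = [2, 3, 6] / [5] / [7];  Q = [1, 2, 5] / [3] / [4]
  Insert 1 (step 6): P = [1, 3, 6] / [2] / [5] / [7];  Q = [1, 2, 5] / [3] / [4] / [6]
  Insert 4 (step 7): P = [1, 3, 4] / [2, 6] / [5] / [7];  Q = [1, 2, 5] / [3, 7] / [4] / [6]
Final shape: (3, 2, 1, 1).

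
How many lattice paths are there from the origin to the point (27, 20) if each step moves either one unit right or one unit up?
Number of paths = 9762479679106

A monotone lattice path from (0, 0) to (27, 20) consists of 27 east steps and 20 north steps in some order, so it is determined by which 27 of the 47 steps are east. The count is C(47, 27) = 9762479679106.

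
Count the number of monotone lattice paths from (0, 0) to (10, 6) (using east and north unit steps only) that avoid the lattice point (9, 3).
Number of paths = 7128

Total paths from (0, 0) to (10, 6): C(16, 10) = 8008. Paths through (9, 3): (paths (0, 0) → (9, 3)) × (paths (9, 3) → (10, 6)) = C(12, 9) · C(4, 1) = 220 · 4 = 880. Avoidance count = 8008 − 880 = 7128.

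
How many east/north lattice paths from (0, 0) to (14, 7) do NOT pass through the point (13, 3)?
Number of paths = 113480

Total paths from (0, 0) to (14, 7): C(21, 14) = 116280. Paths through (13, 3): (paths (0, 0) → (13, 3)) × (paths (13, 3) → (14, 7)) = C(16, 13) · C(5, 1) = 560 · 5 = 2800. Avoidance count = 116280 − 2800 = 113480.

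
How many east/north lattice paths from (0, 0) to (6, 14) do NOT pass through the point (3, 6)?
Number of paths = 24900

Total paths from (0, 0) to (6, 14): C(20, 6) = 38760. Paths through (3, 6): (paths (0, 0) → (3, 6)) × (paths (3, 6) → (6, 14)) = C(9, 3) · C(11, 3) = 84 · 165 = 13860. Avoidance count = 38760 − 13860 = 24900.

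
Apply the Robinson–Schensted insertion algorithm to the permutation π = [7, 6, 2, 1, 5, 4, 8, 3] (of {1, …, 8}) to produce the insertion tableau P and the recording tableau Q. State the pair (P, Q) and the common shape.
P = [1, 3, 8] / [2, 4] / [5] / [6] / [7];  Q = [1, 5, 7] / [2, 6] / [3] / [4] / [8];  common shape = (3, 2, 1, 1, 1)

Row-insert the values π_1, π_2, … into P one at a time, bumping the leftmost entry strictly greater than the inserted value down to the next row. The recording tableau Q records, in position (i, j), the step at which that cell was added to P.
  Insert 7 (step 1): P = [7];  Q = [1]
  Insert 6 (step 2): P = [6] / [7];  Q = [1] / [2]
  Insert 2 (step 3): P = [2] / [6] / [7];  Q = [1] / [2] / [3]
  Insert 1 (step 4): P = [1] / [2] / [6] / [7];  Q = [1] / [2] / [3] / [4]
  Insert 5 (step 5): P = [1, 5] / [2] / [6] / [7];  Q = [1, 5] / [2] / [3] / [4]
  Insert 4 (step 6): P = [1, 4] / [2, 5] / [6] / [7];  Q = [1, 5] / [2, 6] / [3] / [4]
  Insert 8 (step 7): P = [1, 4, 8] / [2, 5] / [6] / [7];  Q = [1, 5, 7] / [2, 6] / [3] / [4]
  Insert 3 (step 8): P = [1, 3, 8] / [2, 4] / [5] / [6] / [7];  Q = [1, 5, 7] / [2, 6] / [3] / [4] / [8]
Final shape: (3, 2, 1, 1, 1).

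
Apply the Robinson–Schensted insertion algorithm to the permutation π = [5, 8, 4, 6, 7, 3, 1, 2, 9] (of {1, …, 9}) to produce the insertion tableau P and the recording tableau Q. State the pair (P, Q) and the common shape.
P = [1, 2, 7, 9] / [3, 6] / [4, 8] / [5];  Q = [1, 2, 5, 9] / [3, 4] / [6, 8] / [7];  common shape = (4, 2, 2, 1)

Row-insert the values π_1, π_2, … into P one at a time, bumping the leftmost entry strictly greater than the inserted value down to the next row. The recording tableau Q records, in position (i, j), the step at which that cell was added to P.
  Insert 5 (step 1): P = [5];  Q = [1]
  Insert 8 (step 2): P = [5, 8];  Q = [1, 2]
  Insert 4 (step 3): P = [4, 8] / [5];  Q = [1, 2] / [3]
  Insert 6 (step 4): P = [4, 6] / [5, 8];  Q = [1, 2] / [3, 4]
  Insert 7 (step 5): P = [4, 6, 7] / [5, 8];  Q = [1, 2, 5] / [3, 4]
  Insert 3 (step 6): P = [3, 6, 7] / [4, 8] / [5];  Q = [1, 2, 5] / [3, 4] / [6]
  Insert 1 (step 7): P = [1, 6, 7] / [3, 8] / [4] / [5];  Q = [1, 2, 5] / [3, 4] / [6] / [7]
  Insert 2 (step 8): P = [1, 2, 7] / [3, 6] / [4, 8] / [5];  Q = [1, 2, 5] / [3, 4] / [6, 8] / [7]
  Insert 9 (step 9): P = [1, 2, 7, 9] / [3, 6] / [4, 8] / [5];  Q = [1, 2, 5, 9] / [3, 4] / [6, 8] / [7]
Final shape: (4, 2, 2, 1).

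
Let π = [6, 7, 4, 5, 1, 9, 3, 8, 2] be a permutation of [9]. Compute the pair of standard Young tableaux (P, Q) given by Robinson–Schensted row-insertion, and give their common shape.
P = [1, 2, 8] / [3, 5, 9] / [4, 7] / [6];  Q = [1, 2, 6] / [3, 4, 8] / [5, 7] / [9];  common shape = (3, 3, 2, 1)

Row-insert the values π_1, π_2, … into P one at a time, bumping the leftmost entry strictly greater than the inserted value down to the next row. The recording tableau Q records, in position (i, j), the step at which that cell was added to P.
  Insert 6 (step 1): P = [6];  Q = [1]
  Insert 7 (step 2): P = [6, 7];  Q = [1, 2]
  Insert 4 (step 3): P = [4, 7] / [6];  Q = [1, 2] / [3]
  Insert 5 (step 4): P = [4, 5] / [6, 7];  Q = [1, 2] / [3, 4]
  Insert 1 (step 5): P = [1, 5] / [4, 7] / [6];  Q = [1, 2] / [3, 4] / [5]
  Insert 9 (step 6): P = [1, 5, 9] / [4, 7] / [6];  Q = [1, 2, 6] / [3, 4] / [5]
  Insert 3 (step 7): P = [1, 3, 9] / [4, 5] / [6, 7];  Q = [1, 2, 6] / [3, 4] / [5, 7]
  Insert 8 (step 8): P = [1, 3, 8] / [4, 5, 9] / [6, 7];  Q = [1, 2, 6] / [3, 4, 8] / [5, 7]
  Insert 2 (step 9): P = [1, 2, 8] / [3, 5, 9] / [4, 7] / [6];  Q = [1, 2, 6] / [3, 4, 8] / [5, 7] / [9]
Final shape: (3, 3, 2, 1).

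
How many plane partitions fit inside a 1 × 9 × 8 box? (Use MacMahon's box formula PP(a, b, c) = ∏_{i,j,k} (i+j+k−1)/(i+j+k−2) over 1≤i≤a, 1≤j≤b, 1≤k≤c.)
PP(1, 9, 8) = 24310

Evaluate the triple product over i = 1..1, j = 1..9, k = 1..8. The factors are (2/1) · (3/2) · (4/3) · (5/4) · (6/5) · (7/6) · (8/7) · (9/8) · … (72 factors total). The numerators and denominators telescope so the product is an integer; carrying out the multiplication exactly gives PP(1, 9, 8) = 24310.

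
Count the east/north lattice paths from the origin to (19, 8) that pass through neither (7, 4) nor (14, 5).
Number of paths = 1116147

Inclusion–exclusion. Total paths: C(27, 19) = 2220075. Through P₁: C(11, 7)·C(16, 12) = 600600. Through P₂: C(19, 14)·C(8, 5) = 651168. Since P₁ is strictly southwest of P₂, a monotone path through both must visit P₁ then P₂; paths through both = C(11, 7)·C(8, 7)·C(8, 5) = 147840. Avoid both = 2220075 − 600600 − 651168 + 147840 = 1116147.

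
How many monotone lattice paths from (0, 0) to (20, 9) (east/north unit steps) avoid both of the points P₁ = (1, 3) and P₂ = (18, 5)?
Number of paths = 8812130

Inclusion–exclusion. Total paths: C(29, 20) = 10015005. Through P₁: C(4, 1)·C(25, 19) = 708400. Through P₂: C(23, 18)·C(6, 2) = 504735. Since P₁ is strictly southwest of P₂, a monotone path through both must visit P₁ then P₂; paths through both = C(4, 1)·C(19, 17)·C(6, 2) = 10260. Avoid both = 10015005 − 708400 − 504735 + 10260 = 8812130.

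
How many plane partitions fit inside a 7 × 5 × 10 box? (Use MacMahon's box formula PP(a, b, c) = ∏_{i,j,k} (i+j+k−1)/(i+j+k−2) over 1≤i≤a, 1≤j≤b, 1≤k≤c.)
PP(7, 5, 10) = 24648355308799872

Evaluate the triple product over i = 1..7, j = 1..5, k = 1..10. The factors are (2/1) · (3/2) · (4/3) · (5/4) · (6/5) · (7/6) · (8/7) · (9/8) · … (350 factors total). The numerators and denominators telescope so the product is an integer; carrying out the multiplication exactly gives PP(7, 5, 10) = 24648355308799872.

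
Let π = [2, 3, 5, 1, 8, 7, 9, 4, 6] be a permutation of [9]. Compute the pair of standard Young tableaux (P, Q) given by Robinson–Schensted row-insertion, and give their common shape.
P = [1, 3, 4, 6, 9] / [2, 5, 7] / [8];  Q = [1, 2, 3, 5, 7] / [4, 6, 9] / [8];  common shape = (5, 3, 1)

Row-insert the values π_1, π_2, … into P one at a time, bumping the leftmost entry strictly greater than the inserted value down to the next row. The recording tableau Q records, in position (i, j), the step at which that cell was added to P.
  Insert 2 (step 1): P = [2];  Q = [1]
  Insert 3 (step 2): P = [2, 3];  Q = [1, 2]
  Insert 5 (step 3): P = [2, 3, 5];  Q = [1, 2, 3]
  Insert 1 (step 4): P = [1, 3, 5] / [2];  Q = [1, 2, 3] / [4]
  Insert 8 (step 5): P = [1, 3, 5, 8] / [2];  Q = [1, 2, 3, 5] / [4]
  Insert 7 (step 6): P = [1, 3, 5, 7] / [2, 8];  Q = [1, 2, 3, 5] / [4, 6]
  Insert 9 (step 7): P = [1, 3, 5, 7, 9] / [2, 8];  Q = [1, 2, 3, 5, 7] / [4, 6]
  Insert 4 (step 8): P = [1, 3, 4, 7, 9] / [2, 5] / [8];  Q = [1, 2, 3, 5, 7] / [4, 6] / [8]
  Insert 6 (step 9): P = [1, 3, 4, 6, 9] / [2, 5, 7] / [8];  Q = [1, 2, 3, 5, 7] / [4, 6, 9] / [8]
Final shape: (5, 3, 1).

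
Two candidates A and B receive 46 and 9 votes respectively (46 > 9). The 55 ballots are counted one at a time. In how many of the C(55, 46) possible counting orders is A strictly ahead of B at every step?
Strict-lead orderings = 4277470470

Total orderings of the 55 votes with 46 for A: C(55, 46) = 6358402050. By the Bertrand ballot formula (Cycle Lemma / reflection principle), the number of orderings in which A is strictly ahead of B throughout is (p − q)/(p + q) · C(p + q, p) = (46 − 9)/(46 + 9) · 6358402050 = 4277470470.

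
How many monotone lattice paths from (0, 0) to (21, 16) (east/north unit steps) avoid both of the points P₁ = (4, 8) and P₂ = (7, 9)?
Number of paths = 11240386245

Inclusion–exclusion. Total paths: C(37, 21) = 12875774670. Through P₁: C(12, 4)·C(25, 17) = 535379625. Through P₂: C(16, 7)·C(21, 14) = 1330243200. Since P₁ is strictly southwest of P₂, a monotone path through both must visit P₁ then P₂; paths through both = C(12, 4)·C(4, 3)·C(21, 14) = 230234400. Avoid both = 12875774670 − 535379625 − 1330243200 + 230234400 = 11240386245.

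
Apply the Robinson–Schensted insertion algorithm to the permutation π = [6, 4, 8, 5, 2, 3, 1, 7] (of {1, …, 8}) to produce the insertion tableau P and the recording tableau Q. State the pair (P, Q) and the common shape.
P = [1, 3, 7] / [2, 5] / [4, 8] / [6];  Q = [1, 3, 8] / [2, 4] / [5, 6] / [7];  common shape = (3, 2, 2, 1)

Row-insert the values π_1, π_2, … into P one at a time, bumping the leftmost entry strictly greater than the inserted value down to the next row. The recording tableau Q records, in position (i, j), the step at which that cell was added to P.
  Insert 6 (step 1): P = [6];  Q = [1]
  Insert 4 (step 2): P = [4] / [6];  Q = [1] / [2]
  Insert 8 (step 3): P = [4, 8] / [6];  Q = [1, 3] / [2]
  Insert 5 (step 4): P = [4, 5] / [6, 8];  Q = [1, 3] / [2, 4]
  Insert 2 (step 5): P = [2, 5] / [4, 8] / [6];  Q = [1, 3] / [2, 4] / [5]
  Insert 3 (step 6): P = [2, 3] / [4, 5] / [6, 8];  Q = [1, 3] / [2, 4] / [5, 6]
  Insert 1 (step 7): P = [1, 3] / [2, 5] / [4, 8] / [6];  Q = [1, 3] / [2, 4] / [5, 6] / [7]
  Insert 7 (step 8): P = [1, 3, 7] / [2, 5] / [4, 8] / [6];  Q = [1, 3, 8] / [2, 4] / [5, 6] / [7]
Final shape: (3, 2, 2, 1).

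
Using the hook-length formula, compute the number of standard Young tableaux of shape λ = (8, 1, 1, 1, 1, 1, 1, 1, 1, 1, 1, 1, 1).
# SYT of shape (8, 1, 1, 1, 1, 1, 1, 1, 1, 1, 1, 1, 1) = 50388

Hook-length formula: f^λ = n! / Π hook(c), product over all cells c of the Young diagram. For λ = (8, 1, 1, 1, 1, 1, 1, 1, 1, 1, 1, 1, 1), n = 20 boxes. Hook lengths by row (left-to-right, top-to-bottom): [20, 7, 6, 5, 4, 3, 2, 1]; [12]; [11]; [10]; [9]; [8]; [7]; [6]; [5]; [4]; [3]; [2]; [1]. Product of hooks = 48283361280000. So f^λ = 20! / 48283361280000 = 2432902008176640000 / 48283361280000 = 50388.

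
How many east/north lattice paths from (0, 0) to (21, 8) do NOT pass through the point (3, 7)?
Number of paths = 4289865

Total paths from (0, 0) to (21, 8): C(29, 21) = 4292145. Paths through (3, 7): (paths (0, 0) → (3, 7)) × (paths (3, 7) → (21, 8)) = C(10, 3) · C(19, 18) = 120 · 19 = 2280. Avoidance count = 4292145 − 2280 = 4289865.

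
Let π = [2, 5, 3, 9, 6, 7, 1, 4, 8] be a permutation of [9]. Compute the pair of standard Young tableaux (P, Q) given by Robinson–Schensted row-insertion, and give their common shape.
P = [1, 3, 4, 7, 8] / [2, 6] / [5, 9];  Q = [1, 2, 4, 6, 9] / [3, 5] / [7, 8];  common shape = (5, 2, 2)

Row-insert the values π_1, π_2, … into P one at a time, bumping the leftmost entry strictly greater than the inserted value down to the next row. The recording tableau Q records, in position (i, j), the step at which that cell was added to P.
  Insert 2 (step 1): P = [2];  Q = [1]
  Insert 5 (step 2): P = [2, 5];  Q = [1, 2]
  Insert 3 (step 3): P = [2, 3] / [5];  Q = [1, 2] / [3]
  Insert 9 (step 4): P = [2, 3, 9] / [5];  Q = [1, 2, 4] / [3]
  Insert 6 (step 5): P = [2, 3, 6] / [5, 9];  Q = [1, 2, 4] / [3, 5]
  Insert 7 (step 6): P = [2, 3, 6, 7] / [5, 9];  Q = [1, 2, 4, 6] / [3, 5]
  Insert 1 (step 7): P = [1, 3, 6, 7] / [2, 9] / [5];  Q = [1, 2, 4, 6] / [3, 5] / [7]
  Insert 4 (step 8): P = [1, 3, 4, 7] / [2, 6] / [5, 9];  Q = [1, 2, 4, 6] / [3, 5] / [7, 8]
  Insert 8 (step 9): P = [1, 3, 4, 7, 8] / [2, 6] / [5, 9];  Q = [1, 2, 4, 6, 9] / [3, 5] / [7, 8]
Final shape: (5, 2, 2).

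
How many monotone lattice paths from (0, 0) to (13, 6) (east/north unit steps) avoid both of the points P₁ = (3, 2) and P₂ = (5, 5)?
Number of paths = 15754

Inclusion–exclusion. Total paths: C(19, 13) = 27132. Through P₁: C(5, 3)·C(14, 10) = 10010. Through P₂: C(10, 5)·C(9, 8) = 2268. Since P₁ is strictly southwest of P₂, a monotone path through both must visit P₁ then P₂; paths through both = C(5, 3)·C(5, 2)·C(9, 8) = 900. Avoid both = 27132 − 10010 − 2268 + 900 = 15754.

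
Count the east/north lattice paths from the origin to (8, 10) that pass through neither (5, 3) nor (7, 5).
Number of paths = 34302

Inclusion–exclusion. Total paths: C(18, 8) = 43758. Through P₁: C(8, 5)·C(10, 3) = 6720. Through P₂: C(12, 7)·C(6, 1) = 4752. Since P₁ is strictly southwest of P₂, a monotone path through both must visit P₁ then P₂; paths through both = C(8, 5)·C(4, 2)·C(6, 1) = 2016. Avoid both = 43758 − 6720 − 4752 + 2016 = 34302.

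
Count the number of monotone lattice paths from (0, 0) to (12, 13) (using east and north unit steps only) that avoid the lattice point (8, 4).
Number of paths = 4846375

Total paths from (0, 0) to (12, 13): C(25, 12) = 5200300. Paths through (8, 4): (paths (0, 0) → (8, 4)) × (paths (8, 4) → (12, 13)) = C(12, 8) · C(13, 4) = 495 · 715 = 353925. Avoidance count = 5200300 − 353925 = 4846375.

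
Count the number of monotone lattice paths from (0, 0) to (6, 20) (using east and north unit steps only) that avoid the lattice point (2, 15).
Number of paths = 213094

Total paths from (0, 0) to (6, 20): C(26, 6) = 230230. Paths through (2, 15): (paths (0, 0) → (2, 15)) × (paths (2, 15) → (6, 20)) = C(17, 2) · C(9, 4) = 136 · 126 = 17136. Avoidance count = 230230 − 17136 = 213094.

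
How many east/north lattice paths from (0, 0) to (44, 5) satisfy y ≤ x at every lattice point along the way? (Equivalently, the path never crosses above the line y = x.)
Number of paths = 1695008

By the reflection principle (André's argument), the number of monotone paths to (44, 5) with n ≤ m that never go above y = x is C(49, 44) − C(49, 45) = 1906884 − 211876 = 1695008.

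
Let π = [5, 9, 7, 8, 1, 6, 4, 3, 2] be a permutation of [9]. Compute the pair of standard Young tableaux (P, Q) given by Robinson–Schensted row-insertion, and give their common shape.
P = [1, 2, 8] / [3, 6] / [4] / [5] / [7] / [9];  Q = [1, 2, 4] / [3, 6] / [5] / [7] / [8] / [9];  common shape = (3, 2, 1, 1, 1, 1)

Row-insert the values π_1, π_2, … into P one at a time, bumping the leftmost entry strictly greater than the inserted value down to the next row. The recording tableau Q records, in position (i, j), the step at which that cell was added to P.
  Insert 5 (step 1): P = [5];  Q = [1]
  Insert 9 (step 2): P = [5, 9];  Q = [1, 2]
  Insert 7 (step 3): P = [5, 7] / [9];  Q = [1, 2] / [3]
  Insert 8 (step 4): P = [5, 7, 8] / [9];  Q = [1, 2, 4] / [3]
  Insert 1 (step 5): P = [1, 7, 8] / [5] / [9];  Q = [1, 2, 4] / [3] / [5]
  Insert 6 (step 6): P = [1, 6, 8] / [5, 7] / [9];  Q = [1, 2, 4] / [3, 6] / [5]
  Insert 4 (step 7): P = [1, 4, 8] / [5, 6] / [7] / [9];  Q = [1, 2, 4] / [3, 6] / [5] / [7]
  Insert 3 (step 8): P = [1, 3, 8] / [4, 6] / [5] / [7] / [9];  Q = [1, 2, 4] / [3, 6] / [5] / [7] / [8]
  Insert 2 (step 9): P = [1, 2, 8] / [3, 6] / [4] / [5] / [7] / [9];  Q = [1, 2, 4] / [3, 6] / [5] / [7] / [8] / [9]
Final shape: (3, 2, 1, 1, 1, 1).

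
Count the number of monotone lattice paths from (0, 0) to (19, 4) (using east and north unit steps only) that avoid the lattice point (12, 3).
Number of paths = 5215

Total paths from (0, 0) to (19, 4): C(23, 19) = 8855. Paths through (12, 3): (paths (0, 0) → (12, 3)) × (paths (12, 3) → (19, 4)) = C(15, 12) · C(8, 7) = 455 · 8 = 3640. Avoidance count = 8855 − 3640 = 5215.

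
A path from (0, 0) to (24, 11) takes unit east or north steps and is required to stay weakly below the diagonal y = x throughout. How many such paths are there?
Number of paths = 233646504

By the reflection principle (André's argument), the number of monotone paths to (24, 11) with n ≤ m that never go above y = x is C(35, 24) − C(35, 25) = 417225900 − 183579396 = 233646504.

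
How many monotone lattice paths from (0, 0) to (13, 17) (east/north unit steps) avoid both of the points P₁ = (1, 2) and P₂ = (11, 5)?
Number of paths = 67288860

Inclusion–exclusion. Total paths: C(30, 13) = 119759850. Through P₁: C(3, 1)·C(27, 12) = 52151580. Through P₂: C(16, 11)·C(14, 2) = 397488. Since P₁ is strictly southwest of P₂, a monotone path through both must visit P₁ then P₂; paths through both = C(3, 1)·C(13, 10)·C(14, 2) = 78078. Avoid both = 119759850 − 52151580 − 397488 + 78078 = 67288860.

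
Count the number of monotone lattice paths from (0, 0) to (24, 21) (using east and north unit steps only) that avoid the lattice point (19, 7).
Number of paths = 3766006851750

Total paths from (0, 0) to (24, 21): C(45, 24) = 3773655750150. Paths through (19, 7): (paths (0, 0) → (19, 7)) × (paths (19, 7) → (24, 21)) = C(26, 19) · C(19, 5) = 657800 · 11628 = 7648898400. Avoidance count = 3773655750150 − 7648898400 = 3766006851750.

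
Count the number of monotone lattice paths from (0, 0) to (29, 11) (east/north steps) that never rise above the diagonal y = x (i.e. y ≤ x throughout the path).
Number of paths = 1464140912

By the reflection principle (André's argument), the number of monotone paths to (29, 11) with n ≤ m that never go above y = x is C(40, 29) − C(40, 30) = 2311801440 − 847660528 = 1464140912.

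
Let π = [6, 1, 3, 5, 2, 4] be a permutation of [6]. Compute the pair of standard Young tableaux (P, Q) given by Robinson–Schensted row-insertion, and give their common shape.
P = [1, 2, 4] / [3, 5] / [6];  Q = [1, 3, 4] / [2, 6] / [5];  common shape = (3, 2, 1)

Row-insert the values π_1, π_2, … into P one at a time, bumping the leftmost entry strictly greater than the inserted value down to the next row. The recording tableau Q records, in position (i, j), the step at which that cell was added to P.
  Insert 6 (step 1): P = [6];  Q = [1]
  Insert 1 (step 2): P = [1] / [6];  Q = [1] / [2]
  Insert 3 (step 3): P = [1, 3] / [6];  Q = [1, 3] / [2]
  Insert 5 (step 4): P = [1, 3, 5] / [6];  Q = [1, 3, 4] / [2]
  Insert 2 (step 5): P = [1, 2, 5] / [3] / [6];  Q = [1, 3, 4] / [2] / [5]
  Insert 4 (step 6): P = [1, 2, 4] / [3, 5] / [6];  Q = [1, 3, 4] / [2, 6] / [5]
Final shape: (3, 2, 1).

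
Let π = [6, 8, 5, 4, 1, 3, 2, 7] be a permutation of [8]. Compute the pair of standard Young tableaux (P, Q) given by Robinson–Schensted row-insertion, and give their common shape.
P = [1, 2, 7] / [3, 8] / [4] / [5] / [6];  Q = [1, 2, 8] / [3, 6] / [4] / [5] / [7];  common shape = (3, 2, 1, 1, 1)

Row-insert the values π_1, π_2, … into P one at a time, bumping the leftmost entry strictly greater than the inserted value down to the next row. The recording tableau Q records, in position (i, j), the step at which that cell was added to P.
  Insert 6 (step 1): P = [6];  Q = [1]
  Insert 8 (step 2): P = [6, 8];  Q = [1, 2]
  Insert 5 (step 3): P = [5, 8] / [6];  Q = [1, 2] / [3]
  Insert 4 (step 4): P = [4, 8] / [5] / [6];  Q = [1, 2] / [3] / [4]
  Insert 1 (step 5): P = [1, 8] / [4] / [5] / [6];  Q = [1, 2] / [3] / [4] / [5]
  Insert 3 (step 6): P = [1, 3] / [4, 8] / [5] / [6];  Q = [1, 2] / [3, 6] / [4] / [5]
  Insert 2 (step 7): P = [1, 2] / [3, 8] / [4] / [5] / [6];  Q = [1, 2] / [3, 6] / [4] / [5] / [7]
  Insert 7 (step 8): P = [1, 2, 7] / [3, 8] / [4] / [5] / [6];  Q = [1, 2, 8] / [3, 6] / [4] / [5] / [7]
Final shape: (3, 2, 1, 1, 1).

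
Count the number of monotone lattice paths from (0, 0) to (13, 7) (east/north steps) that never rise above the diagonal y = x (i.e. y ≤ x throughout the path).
Number of paths = 38760

By the reflection principle (André's argument), the number of monotone paths to (13, 7) with n ≤ m that never go above y = x is C(20, 13) − C(20, 14) = 77520 − 38760 = 38760.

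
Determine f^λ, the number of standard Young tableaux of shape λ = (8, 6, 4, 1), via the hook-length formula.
# SYT of shape (8, 6, 4, 1) = 9523332

Hook-length formula: f^λ = n! / Π hook(c), product over all cells c of the Young diagram. For λ = (8, 6, 4, 1), n = 19 boxes. Hook lengths by row (left-to-right, top-to-bottom): [11, 9, 8, 7, 5, 4, 2, 1]; [8, 6, 5, 4, 2, 1]; [5, 3, 2, 1]; [1]. Product of hooks = 12773376000. So f^λ = 19! / 12773376000 = 121645100408832000 / 12773376000 = 9523332.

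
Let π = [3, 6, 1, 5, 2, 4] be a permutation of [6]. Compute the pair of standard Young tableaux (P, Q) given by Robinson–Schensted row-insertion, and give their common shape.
P = [1, 2, 4] / [3, 5] / [6];  Q = [1, 2, 6] / [3, 4] / [5];  common shape = (3, 2, 1)

Row-insert the values π_1, π_2, … into P one at a time, bumping the leftmost entry strictly greater than the inserted value down to the next row. The recording tableau Q records, in position (i, j), the step at which that cell was added to P.
  Insert 3 (step 1): P = [3];  Q = [1]
  Insert 6 (step 2): P = [3, 6];  Q = [1, 2]
  Insert 1 (step 3): P = [1, 6] / [3];  Q = [1, 2] / [3]
  Insert 5 (step 4): P = [1, 5] / [3, 6];  Q = [1, 2] / [3, 4]
  Insert 2 (step 5): P = [1, 2] / [3, 5] / [6];  Q = [1, 2] / [3, 4] / [5]
  Insert 4 (step 6): P = [1, 2, 4] / [3, 5] / [6];  Q = [1, 2, 6] / [3, 4] / [5]
Final shape: (3, 2, 1).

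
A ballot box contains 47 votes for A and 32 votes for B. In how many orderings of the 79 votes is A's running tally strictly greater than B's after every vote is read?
Strict-lead orderings = 2496103593217027343550

Total orderings of the 79 votes with 47 for A: C(79, 47) = 13146145590943010676030. By the Bertrand ballot formula (Cycle Lemma / reflection principle), the number of orderings in which A is strictly ahead of B throughout is (p − q)/(p + q) · C(p + q, p) = (47 − 32)/(47 + 32) · 13146145590943010676030 = 2496103593217027343550.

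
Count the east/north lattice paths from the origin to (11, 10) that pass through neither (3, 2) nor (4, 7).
Number of paths = 191616

Inclusion–exclusion. Total paths: C(21, 11) = 352716. Through P₁: C(5, 3)·C(16, 8) = 128700. Through P₂: C(11, 4)·C(10, 7) = 39600. Since P₁ is strictly southwest of P₂, a monotone path through both must visit P₁ then P₂; paths through both = C(5, 3)·C(6, 1)·C(10, 7) = 7200. Avoid both = 352716 − 128700 − 39600 + 7200 = 191616.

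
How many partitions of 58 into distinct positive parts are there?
q(58) = 8808

A partition into distinct parts is a strictly decreasing sequence summing to n. The recurrence d(n, m) = d(n, m−1) + d(n−m, m−1) (use part m at most once) with q(n) = d(n, n) gives q(58) = 8808. (Euler's theorem: # distinct-part partitions = # odd-part partitions.)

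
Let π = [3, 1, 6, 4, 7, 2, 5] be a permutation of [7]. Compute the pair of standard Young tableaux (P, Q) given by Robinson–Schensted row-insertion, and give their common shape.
P = [1, 2, 5] / [3, 4, 7] / [6];  Q = [1, 3, 5] / [2, 4, 7] / [6];  common shape = (3, 3, 1)

Row-insert the values π_1, π_2, … into P one at a time, bumping the leftmost entry strictly greater than the inserted value down to the next row. The recording tableau Q records, in position (i, j), the step at which that cell was added to P.
  Insert 3 (step 1): P = [3];  Q = [1]
  Insert 1 (step 2): P = [1] / [3];  Q = [1] / [2]
  Insert 6 (step 3): P = [1, 6] / [3];  Q = [1, 3] / [2]
  Insert 4 (step 4): P = [1, 4] / [3, 6];  Q = [1, 3] / [2, 4]
  Insert 7 (step 5): P = [1, 4, 7] / [3, 6];  Q = [1, 3, 5] / [2, 4]
  Insert 2 (step 6): P = [1, 2, 7] / [3, 4] / [6];  Q = [1, 3, 5] / [2, 4] / [6]
  Insert 5 (step 7): P = [1, 2, 5] / [3, 4, 7] / [6];  Q = [1, 3, 5] / [2, 4, 7] / [6]
Final shape: (3, 3, 1).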